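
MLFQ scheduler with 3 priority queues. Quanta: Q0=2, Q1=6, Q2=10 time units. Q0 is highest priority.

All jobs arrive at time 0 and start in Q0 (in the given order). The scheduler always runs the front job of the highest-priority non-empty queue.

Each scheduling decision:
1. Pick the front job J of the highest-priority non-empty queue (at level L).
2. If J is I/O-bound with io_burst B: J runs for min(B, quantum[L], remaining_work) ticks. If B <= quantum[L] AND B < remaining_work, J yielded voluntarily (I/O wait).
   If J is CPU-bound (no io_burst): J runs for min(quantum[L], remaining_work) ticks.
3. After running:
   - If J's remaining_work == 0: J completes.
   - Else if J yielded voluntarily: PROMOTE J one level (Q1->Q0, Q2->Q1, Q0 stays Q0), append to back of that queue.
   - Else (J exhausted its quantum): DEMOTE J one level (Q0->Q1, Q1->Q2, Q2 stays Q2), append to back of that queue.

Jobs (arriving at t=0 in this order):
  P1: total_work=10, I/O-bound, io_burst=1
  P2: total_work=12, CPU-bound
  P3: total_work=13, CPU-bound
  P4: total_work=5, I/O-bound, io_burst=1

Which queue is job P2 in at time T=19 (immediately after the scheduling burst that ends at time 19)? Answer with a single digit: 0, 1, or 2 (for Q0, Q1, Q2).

t=0-1: P1@Q0 runs 1, rem=9, I/O yield, promote→Q0. Q0=[P2,P3,P4,P1] Q1=[] Q2=[]
t=1-3: P2@Q0 runs 2, rem=10, quantum used, demote→Q1. Q0=[P3,P4,P1] Q1=[P2] Q2=[]
t=3-5: P3@Q0 runs 2, rem=11, quantum used, demote→Q1. Q0=[P4,P1] Q1=[P2,P3] Q2=[]
t=5-6: P4@Q0 runs 1, rem=4, I/O yield, promote→Q0. Q0=[P1,P4] Q1=[P2,P3] Q2=[]
t=6-7: P1@Q0 runs 1, rem=8, I/O yield, promote→Q0. Q0=[P4,P1] Q1=[P2,P3] Q2=[]
t=7-8: P4@Q0 runs 1, rem=3, I/O yield, promote→Q0. Q0=[P1,P4] Q1=[P2,P3] Q2=[]
t=8-9: P1@Q0 runs 1, rem=7, I/O yield, promote→Q0. Q0=[P4,P1] Q1=[P2,P3] Q2=[]
t=9-10: P4@Q0 runs 1, rem=2, I/O yield, promote→Q0. Q0=[P1,P4] Q1=[P2,P3] Q2=[]
t=10-11: P1@Q0 runs 1, rem=6, I/O yield, promote→Q0. Q0=[P4,P1] Q1=[P2,P3] Q2=[]
t=11-12: P4@Q0 runs 1, rem=1, I/O yield, promote→Q0. Q0=[P1,P4] Q1=[P2,P3] Q2=[]
t=12-13: P1@Q0 runs 1, rem=5, I/O yield, promote→Q0. Q0=[P4,P1] Q1=[P2,P3] Q2=[]
t=13-14: P4@Q0 runs 1, rem=0, completes. Q0=[P1] Q1=[P2,P3] Q2=[]
t=14-15: P1@Q0 runs 1, rem=4, I/O yield, promote→Q0. Q0=[P1] Q1=[P2,P3] Q2=[]
t=15-16: P1@Q0 runs 1, rem=3, I/O yield, promote→Q0. Q0=[P1] Q1=[P2,P3] Q2=[]
t=16-17: P1@Q0 runs 1, rem=2, I/O yield, promote→Q0. Q0=[P1] Q1=[P2,P3] Q2=[]
t=17-18: P1@Q0 runs 1, rem=1, I/O yield, promote→Q0. Q0=[P1] Q1=[P2,P3] Q2=[]
t=18-19: P1@Q0 runs 1, rem=0, completes. Q0=[] Q1=[P2,P3] Q2=[]
t=19-25: P2@Q1 runs 6, rem=4, quantum used, demote→Q2. Q0=[] Q1=[P3] Q2=[P2]
t=25-31: P3@Q1 runs 6, rem=5, quantum used, demote→Q2. Q0=[] Q1=[] Q2=[P2,P3]
t=31-35: P2@Q2 runs 4, rem=0, completes. Q0=[] Q1=[] Q2=[P3]
t=35-40: P3@Q2 runs 5, rem=0, completes. Q0=[] Q1=[] Q2=[]

Answer: 1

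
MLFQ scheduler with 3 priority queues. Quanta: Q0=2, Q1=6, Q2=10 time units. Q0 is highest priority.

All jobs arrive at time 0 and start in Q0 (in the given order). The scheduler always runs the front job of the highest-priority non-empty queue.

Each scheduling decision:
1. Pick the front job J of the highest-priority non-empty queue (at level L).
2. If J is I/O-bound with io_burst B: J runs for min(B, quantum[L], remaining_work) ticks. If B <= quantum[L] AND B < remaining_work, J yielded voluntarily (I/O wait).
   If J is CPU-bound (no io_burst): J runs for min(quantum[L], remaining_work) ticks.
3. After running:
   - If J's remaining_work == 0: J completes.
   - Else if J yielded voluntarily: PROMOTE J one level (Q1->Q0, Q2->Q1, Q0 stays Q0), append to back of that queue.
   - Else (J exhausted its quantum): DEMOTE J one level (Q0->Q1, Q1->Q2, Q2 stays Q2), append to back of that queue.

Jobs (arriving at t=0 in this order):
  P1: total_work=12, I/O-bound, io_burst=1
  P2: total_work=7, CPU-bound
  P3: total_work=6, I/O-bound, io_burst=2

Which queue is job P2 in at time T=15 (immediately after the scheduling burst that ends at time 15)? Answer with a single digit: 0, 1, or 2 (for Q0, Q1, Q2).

Answer: 1

Derivation:
t=0-1: P1@Q0 runs 1, rem=11, I/O yield, promote→Q0. Q0=[P2,P3,P1] Q1=[] Q2=[]
t=1-3: P2@Q0 runs 2, rem=5, quantum used, demote→Q1. Q0=[P3,P1] Q1=[P2] Q2=[]
t=3-5: P3@Q0 runs 2, rem=4, I/O yield, promote→Q0. Q0=[P1,P3] Q1=[P2] Q2=[]
t=5-6: P1@Q0 runs 1, rem=10, I/O yield, promote→Q0. Q0=[P3,P1] Q1=[P2] Q2=[]
t=6-8: P3@Q0 runs 2, rem=2, I/O yield, promote→Q0. Q0=[P1,P3] Q1=[P2] Q2=[]
t=8-9: P1@Q0 runs 1, rem=9, I/O yield, promote→Q0. Q0=[P3,P1] Q1=[P2] Q2=[]
t=9-11: P3@Q0 runs 2, rem=0, completes. Q0=[P1] Q1=[P2] Q2=[]
t=11-12: P1@Q0 runs 1, rem=8, I/O yield, promote→Q0. Q0=[P1] Q1=[P2] Q2=[]
t=12-13: P1@Q0 runs 1, rem=7, I/O yield, promote→Q0. Q0=[P1] Q1=[P2] Q2=[]
t=13-14: P1@Q0 runs 1, rem=6, I/O yield, promote→Q0. Q0=[P1] Q1=[P2] Q2=[]
t=14-15: P1@Q0 runs 1, rem=5, I/O yield, promote→Q0. Q0=[P1] Q1=[P2] Q2=[]
t=15-16: P1@Q0 runs 1, rem=4, I/O yield, promote→Q0. Q0=[P1] Q1=[P2] Q2=[]
t=16-17: P1@Q0 runs 1, rem=3, I/O yield, promote→Q0. Q0=[P1] Q1=[P2] Q2=[]
t=17-18: P1@Q0 runs 1, rem=2, I/O yield, promote→Q0. Q0=[P1] Q1=[P2] Q2=[]
t=18-19: P1@Q0 runs 1, rem=1, I/O yield, promote→Q0. Q0=[P1] Q1=[P2] Q2=[]
t=19-20: P1@Q0 runs 1, rem=0, completes. Q0=[] Q1=[P2] Q2=[]
t=20-25: P2@Q1 runs 5, rem=0, completes. Q0=[] Q1=[] Q2=[]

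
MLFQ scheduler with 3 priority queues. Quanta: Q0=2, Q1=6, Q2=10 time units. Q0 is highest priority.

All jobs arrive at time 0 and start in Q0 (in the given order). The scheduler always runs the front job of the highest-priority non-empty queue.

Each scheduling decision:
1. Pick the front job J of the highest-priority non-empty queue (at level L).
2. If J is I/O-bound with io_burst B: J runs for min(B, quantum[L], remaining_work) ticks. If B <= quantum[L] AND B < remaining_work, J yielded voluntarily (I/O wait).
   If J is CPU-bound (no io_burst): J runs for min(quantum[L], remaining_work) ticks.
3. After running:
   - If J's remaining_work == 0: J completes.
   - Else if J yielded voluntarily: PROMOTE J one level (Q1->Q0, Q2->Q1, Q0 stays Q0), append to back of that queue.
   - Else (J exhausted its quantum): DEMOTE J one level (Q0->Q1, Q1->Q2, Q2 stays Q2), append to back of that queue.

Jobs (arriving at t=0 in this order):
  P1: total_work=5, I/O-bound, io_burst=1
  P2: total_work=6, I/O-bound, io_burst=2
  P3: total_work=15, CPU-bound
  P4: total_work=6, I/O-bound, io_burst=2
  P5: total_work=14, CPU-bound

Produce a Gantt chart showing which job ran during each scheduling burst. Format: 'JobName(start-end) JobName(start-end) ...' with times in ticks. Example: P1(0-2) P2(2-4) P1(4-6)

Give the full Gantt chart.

Answer: P1(0-1) P2(1-3) P3(3-5) P4(5-7) P5(7-9) P1(9-10) P2(10-12) P4(12-14) P1(14-15) P2(15-17) P4(17-19) P1(19-20) P1(20-21) P3(21-27) P5(27-33) P3(33-40) P5(40-46)

Derivation:
t=0-1: P1@Q0 runs 1, rem=4, I/O yield, promote→Q0. Q0=[P2,P3,P4,P5,P1] Q1=[] Q2=[]
t=1-3: P2@Q0 runs 2, rem=4, I/O yield, promote→Q0. Q0=[P3,P4,P5,P1,P2] Q1=[] Q2=[]
t=3-5: P3@Q0 runs 2, rem=13, quantum used, demote→Q1. Q0=[P4,P5,P1,P2] Q1=[P3] Q2=[]
t=5-7: P4@Q0 runs 2, rem=4, I/O yield, promote→Q0. Q0=[P5,P1,P2,P4] Q1=[P3] Q2=[]
t=7-9: P5@Q0 runs 2, rem=12, quantum used, demote→Q1. Q0=[P1,P2,P4] Q1=[P3,P5] Q2=[]
t=9-10: P1@Q0 runs 1, rem=3, I/O yield, promote→Q0. Q0=[P2,P4,P1] Q1=[P3,P5] Q2=[]
t=10-12: P2@Q0 runs 2, rem=2, I/O yield, promote→Q0. Q0=[P4,P1,P2] Q1=[P3,P5] Q2=[]
t=12-14: P4@Q0 runs 2, rem=2, I/O yield, promote→Q0. Q0=[P1,P2,P4] Q1=[P3,P5] Q2=[]
t=14-15: P1@Q0 runs 1, rem=2, I/O yield, promote→Q0. Q0=[P2,P4,P1] Q1=[P3,P5] Q2=[]
t=15-17: P2@Q0 runs 2, rem=0, completes. Q0=[P4,P1] Q1=[P3,P5] Q2=[]
t=17-19: P4@Q0 runs 2, rem=0, completes. Q0=[P1] Q1=[P3,P5] Q2=[]
t=19-20: P1@Q0 runs 1, rem=1, I/O yield, promote→Q0. Q0=[P1] Q1=[P3,P5] Q2=[]
t=20-21: P1@Q0 runs 1, rem=0, completes. Q0=[] Q1=[P3,P5] Q2=[]
t=21-27: P3@Q1 runs 6, rem=7, quantum used, demote→Q2. Q0=[] Q1=[P5] Q2=[P3]
t=27-33: P5@Q1 runs 6, rem=6, quantum used, demote→Q2. Q0=[] Q1=[] Q2=[P3,P5]
t=33-40: P3@Q2 runs 7, rem=0, completes. Q0=[] Q1=[] Q2=[P5]
t=40-46: P5@Q2 runs 6, rem=0, completes. Q0=[] Q1=[] Q2=[]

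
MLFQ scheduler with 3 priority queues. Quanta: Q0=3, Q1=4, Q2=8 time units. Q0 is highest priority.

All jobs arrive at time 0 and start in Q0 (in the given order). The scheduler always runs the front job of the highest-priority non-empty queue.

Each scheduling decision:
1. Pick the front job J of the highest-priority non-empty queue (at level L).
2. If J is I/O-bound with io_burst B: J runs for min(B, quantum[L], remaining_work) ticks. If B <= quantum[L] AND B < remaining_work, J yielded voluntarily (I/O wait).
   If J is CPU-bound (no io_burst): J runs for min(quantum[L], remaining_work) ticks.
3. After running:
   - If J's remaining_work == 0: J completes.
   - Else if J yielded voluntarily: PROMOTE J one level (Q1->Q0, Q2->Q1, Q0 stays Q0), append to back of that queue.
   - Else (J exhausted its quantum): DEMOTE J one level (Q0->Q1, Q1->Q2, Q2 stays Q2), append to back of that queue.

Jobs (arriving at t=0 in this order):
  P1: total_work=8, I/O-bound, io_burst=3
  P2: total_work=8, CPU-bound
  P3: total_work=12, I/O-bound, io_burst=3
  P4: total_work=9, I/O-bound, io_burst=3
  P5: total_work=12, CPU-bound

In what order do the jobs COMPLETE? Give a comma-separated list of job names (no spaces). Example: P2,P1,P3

t=0-3: P1@Q0 runs 3, rem=5, I/O yield, promote→Q0. Q0=[P2,P3,P4,P5,P1] Q1=[] Q2=[]
t=3-6: P2@Q0 runs 3, rem=5, quantum used, demote→Q1. Q0=[P3,P4,P5,P1] Q1=[P2] Q2=[]
t=6-9: P3@Q0 runs 3, rem=9, I/O yield, promote→Q0. Q0=[P4,P5,P1,P3] Q1=[P2] Q2=[]
t=9-12: P4@Q0 runs 3, rem=6, I/O yield, promote→Q0. Q0=[P5,P1,P3,P4] Q1=[P2] Q2=[]
t=12-15: P5@Q0 runs 3, rem=9, quantum used, demote→Q1. Q0=[P1,P3,P4] Q1=[P2,P5] Q2=[]
t=15-18: P1@Q0 runs 3, rem=2, I/O yield, promote→Q0. Q0=[P3,P4,P1] Q1=[P2,P5] Q2=[]
t=18-21: P3@Q0 runs 3, rem=6, I/O yield, promote→Q0. Q0=[P4,P1,P3] Q1=[P2,P5] Q2=[]
t=21-24: P4@Q0 runs 3, rem=3, I/O yield, promote→Q0. Q0=[P1,P3,P4] Q1=[P2,P5] Q2=[]
t=24-26: P1@Q0 runs 2, rem=0, completes. Q0=[P3,P4] Q1=[P2,P5] Q2=[]
t=26-29: P3@Q0 runs 3, rem=3, I/O yield, promote→Q0. Q0=[P4,P3] Q1=[P2,P5] Q2=[]
t=29-32: P4@Q0 runs 3, rem=0, completes. Q0=[P3] Q1=[P2,P5] Q2=[]
t=32-35: P3@Q0 runs 3, rem=0, completes. Q0=[] Q1=[P2,P5] Q2=[]
t=35-39: P2@Q1 runs 4, rem=1, quantum used, demote→Q2. Q0=[] Q1=[P5] Q2=[P2]
t=39-43: P5@Q1 runs 4, rem=5, quantum used, demote→Q2. Q0=[] Q1=[] Q2=[P2,P5]
t=43-44: P2@Q2 runs 1, rem=0, completes. Q0=[] Q1=[] Q2=[P5]
t=44-49: P5@Q2 runs 5, rem=0, completes. Q0=[] Q1=[] Q2=[]

Answer: P1,P4,P3,P2,P5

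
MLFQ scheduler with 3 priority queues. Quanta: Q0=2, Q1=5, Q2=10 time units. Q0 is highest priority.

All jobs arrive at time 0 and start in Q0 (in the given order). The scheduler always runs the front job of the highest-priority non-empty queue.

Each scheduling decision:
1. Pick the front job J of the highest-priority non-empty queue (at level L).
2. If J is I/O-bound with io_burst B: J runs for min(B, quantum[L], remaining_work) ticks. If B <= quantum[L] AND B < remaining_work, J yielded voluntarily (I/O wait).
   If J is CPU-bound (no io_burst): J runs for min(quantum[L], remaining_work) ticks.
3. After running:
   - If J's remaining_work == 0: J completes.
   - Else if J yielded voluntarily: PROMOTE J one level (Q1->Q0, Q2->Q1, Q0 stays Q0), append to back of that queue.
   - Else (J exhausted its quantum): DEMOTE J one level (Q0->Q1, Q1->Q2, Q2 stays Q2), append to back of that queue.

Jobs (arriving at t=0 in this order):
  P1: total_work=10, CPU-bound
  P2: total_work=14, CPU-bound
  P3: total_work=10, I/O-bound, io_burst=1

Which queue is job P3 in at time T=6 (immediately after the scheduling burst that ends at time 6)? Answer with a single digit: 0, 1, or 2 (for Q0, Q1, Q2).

t=0-2: P1@Q0 runs 2, rem=8, quantum used, demote→Q1. Q0=[P2,P3] Q1=[P1] Q2=[]
t=2-4: P2@Q0 runs 2, rem=12, quantum used, demote→Q1. Q0=[P3] Q1=[P1,P2] Q2=[]
t=4-5: P3@Q0 runs 1, rem=9, I/O yield, promote→Q0. Q0=[P3] Q1=[P1,P2] Q2=[]
t=5-6: P3@Q0 runs 1, rem=8, I/O yield, promote→Q0. Q0=[P3] Q1=[P1,P2] Q2=[]
t=6-7: P3@Q0 runs 1, rem=7, I/O yield, promote→Q0. Q0=[P3] Q1=[P1,P2] Q2=[]
t=7-8: P3@Q0 runs 1, rem=6, I/O yield, promote→Q0. Q0=[P3] Q1=[P1,P2] Q2=[]
t=8-9: P3@Q0 runs 1, rem=5, I/O yield, promote→Q0. Q0=[P3] Q1=[P1,P2] Q2=[]
t=9-10: P3@Q0 runs 1, rem=4, I/O yield, promote→Q0. Q0=[P3] Q1=[P1,P2] Q2=[]
t=10-11: P3@Q0 runs 1, rem=3, I/O yield, promote→Q0. Q0=[P3] Q1=[P1,P2] Q2=[]
t=11-12: P3@Q0 runs 1, rem=2, I/O yield, promote→Q0. Q0=[P3] Q1=[P1,P2] Q2=[]
t=12-13: P3@Q0 runs 1, rem=1, I/O yield, promote→Q0. Q0=[P3] Q1=[P1,P2] Q2=[]
t=13-14: P3@Q0 runs 1, rem=0, completes. Q0=[] Q1=[P1,P2] Q2=[]
t=14-19: P1@Q1 runs 5, rem=3, quantum used, demote→Q2. Q0=[] Q1=[P2] Q2=[P1]
t=19-24: P2@Q1 runs 5, rem=7, quantum used, demote→Q2. Q0=[] Q1=[] Q2=[P1,P2]
t=24-27: P1@Q2 runs 3, rem=0, completes. Q0=[] Q1=[] Q2=[P2]
t=27-34: P2@Q2 runs 7, rem=0, completes. Q0=[] Q1=[] Q2=[]

Answer: 0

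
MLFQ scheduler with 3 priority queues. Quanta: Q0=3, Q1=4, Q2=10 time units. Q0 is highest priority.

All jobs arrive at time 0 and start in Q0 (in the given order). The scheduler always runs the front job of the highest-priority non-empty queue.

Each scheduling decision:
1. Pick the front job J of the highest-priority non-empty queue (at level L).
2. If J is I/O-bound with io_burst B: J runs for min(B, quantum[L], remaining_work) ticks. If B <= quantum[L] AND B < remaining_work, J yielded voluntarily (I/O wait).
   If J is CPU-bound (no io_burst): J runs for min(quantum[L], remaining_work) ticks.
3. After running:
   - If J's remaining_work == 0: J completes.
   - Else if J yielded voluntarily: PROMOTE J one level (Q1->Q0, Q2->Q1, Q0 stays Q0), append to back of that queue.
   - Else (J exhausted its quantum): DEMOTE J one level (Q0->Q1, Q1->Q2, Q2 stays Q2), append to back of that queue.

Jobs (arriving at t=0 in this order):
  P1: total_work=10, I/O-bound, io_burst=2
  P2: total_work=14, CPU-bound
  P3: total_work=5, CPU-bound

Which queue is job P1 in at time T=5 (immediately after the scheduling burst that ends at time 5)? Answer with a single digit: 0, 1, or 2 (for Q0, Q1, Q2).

t=0-2: P1@Q0 runs 2, rem=8, I/O yield, promote→Q0. Q0=[P2,P3,P1] Q1=[] Q2=[]
t=2-5: P2@Q0 runs 3, rem=11, quantum used, demote→Q1. Q0=[P3,P1] Q1=[P2] Q2=[]
t=5-8: P3@Q0 runs 3, rem=2, quantum used, demote→Q1. Q0=[P1] Q1=[P2,P3] Q2=[]
t=8-10: P1@Q0 runs 2, rem=6, I/O yield, promote→Q0. Q0=[P1] Q1=[P2,P3] Q2=[]
t=10-12: P1@Q0 runs 2, rem=4, I/O yield, promote→Q0. Q0=[P1] Q1=[P2,P3] Q2=[]
t=12-14: P1@Q0 runs 2, rem=2, I/O yield, promote→Q0. Q0=[P1] Q1=[P2,P3] Q2=[]
t=14-16: P1@Q0 runs 2, rem=0, completes. Q0=[] Q1=[P2,P3] Q2=[]
t=16-20: P2@Q1 runs 4, rem=7, quantum used, demote→Q2. Q0=[] Q1=[P3] Q2=[P2]
t=20-22: P3@Q1 runs 2, rem=0, completes. Q0=[] Q1=[] Q2=[P2]
t=22-29: P2@Q2 runs 7, rem=0, completes. Q0=[] Q1=[] Q2=[]

Answer: 0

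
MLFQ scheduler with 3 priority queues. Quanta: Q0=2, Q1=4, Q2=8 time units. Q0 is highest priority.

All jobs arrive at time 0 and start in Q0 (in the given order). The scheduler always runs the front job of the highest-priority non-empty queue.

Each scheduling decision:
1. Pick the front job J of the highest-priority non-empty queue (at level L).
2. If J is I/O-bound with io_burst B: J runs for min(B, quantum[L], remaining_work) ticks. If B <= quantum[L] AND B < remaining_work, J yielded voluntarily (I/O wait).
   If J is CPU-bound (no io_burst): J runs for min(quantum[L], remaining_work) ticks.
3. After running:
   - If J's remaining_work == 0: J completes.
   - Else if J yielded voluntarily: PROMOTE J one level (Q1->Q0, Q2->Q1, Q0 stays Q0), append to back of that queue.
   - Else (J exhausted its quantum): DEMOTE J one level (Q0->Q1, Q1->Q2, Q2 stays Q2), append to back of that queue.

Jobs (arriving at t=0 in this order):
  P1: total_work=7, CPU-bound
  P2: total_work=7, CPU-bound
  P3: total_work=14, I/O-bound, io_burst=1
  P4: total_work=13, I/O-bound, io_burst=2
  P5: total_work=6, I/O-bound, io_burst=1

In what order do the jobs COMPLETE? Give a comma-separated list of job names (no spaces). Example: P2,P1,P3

t=0-2: P1@Q0 runs 2, rem=5, quantum used, demote→Q1. Q0=[P2,P3,P4,P5] Q1=[P1] Q2=[]
t=2-4: P2@Q0 runs 2, rem=5, quantum used, demote→Q1. Q0=[P3,P4,P5] Q1=[P1,P2] Q2=[]
t=4-5: P3@Q0 runs 1, rem=13, I/O yield, promote→Q0. Q0=[P4,P5,P3] Q1=[P1,P2] Q2=[]
t=5-7: P4@Q0 runs 2, rem=11, I/O yield, promote→Q0. Q0=[P5,P3,P4] Q1=[P1,P2] Q2=[]
t=7-8: P5@Q0 runs 1, rem=5, I/O yield, promote→Q0. Q0=[P3,P4,P5] Q1=[P1,P2] Q2=[]
t=8-9: P3@Q0 runs 1, rem=12, I/O yield, promote→Q0. Q0=[P4,P5,P3] Q1=[P1,P2] Q2=[]
t=9-11: P4@Q0 runs 2, rem=9, I/O yield, promote→Q0. Q0=[P5,P3,P4] Q1=[P1,P2] Q2=[]
t=11-12: P5@Q0 runs 1, rem=4, I/O yield, promote→Q0. Q0=[P3,P4,P5] Q1=[P1,P2] Q2=[]
t=12-13: P3@Q0 runs 1, rem=11, I/O yield, promote→Q0. Q0=[P4,P5,P3] Q1=[P1,P2] Q2=[]
t=13-15: P4@Q0 runs 2, rem=7, I/O yield, promote→Q0. Q0=[P5,P3,P4] Q1=[P1,P2] Q2=[]
t=15-16: P5@Q0 runs 1, rem=3, I/O yield, promote→Q0. Q0=[P3,P4,P5] Q1=[P1,P2] Q2=[]
t=16-17: P3@Q0 runs 1, rem=10, I/O yield, promote→Q0. Q0=[P4,P5,P3] Q1=[P1,P2] Q2=[]
t=17-19: P4@Q0 runs 2, rem=5, I/O yield, promote→Q0. Q0=[P5,P3,P4] Q1=[P1,P2] Q2=[]
t=19-20: P5@Q0 runs 1, rem=2, I/O yield, promote→Q0. Q0=[P3,P4,P5] Q1=[P1,P2] Q2=[]
t=20-21: P3@Q0 runs 1, rem=9, I/O yield, promote→Q0. Q0=[P4,P5,P3] Q1=[P1,P2] Q2=[]
t=21-23: P4@Q0 runs 2, rem=3, I/O yield, promote→Q0. Q0=[P5,P3,P4] Q1=[P1,P2] Q2=[]
t=23-24: P5@Q0 runs 1, rem=1, I/O yield, promote→Q0. Q0=[P3,P4,P5] Q1=[P1,P2] Q2=[]
t=24-25: P3@Q0 runs 1, rem=8, I/O yield, promote→Q0. Q0=[P4,P5,P3] Q1=[P1,P2] Q2=[]
t=25-27: P4@Q0 runs 2, rem=1, I/O yield, promote→Q0. Q0=[P5,P3,P4] Q1=[P1,P2] Q2=[]
t=27-28: P5@Q0 runs 1, rem=0, completes. Q0=[P3,P4] Q1=[P1,P2] Q2=[]
t=28-29: P3@Q0 runs 1, rem=7, I/O yield, promote→Q0. Q0=[P4,P3] Q1=[P1,P2] Q2=[]
t=29-30: P4@Q0 runs 1, rem=0, completes. Q0=[P3] Q1=[P1,P2] Q2=[]
t=30-31: P3@Q0 runs 1, rem=6, I/O yield, promote→Q0. Q0=[P3] Q1=[P1,P2] Q2=[]
t=31-32: P3@Q0 runs 1, rem=5, I/O yield, promote→Q0. Q0=[P3] Q1=[P1,P2] Q2=[]
t=32-33: P3@Q0 runs 1, rem=4, I/O yield, promote→Q0. Q0=[P3] Q1=[P1,P2] Q2=[]
t=33-34: P3@Q0 runs 1, rem=3, I/O yield, promote→Q0. Q0=[P3] Q1=[P1,P2] Q2=[]
t=34-35: P3@Q0 runs 1, rem=2, I/O yield, promote→Q0. Q0=[P3] Q1=[P1,P2] Q2=[]
t=35-36: P3@Q0 runs 1, rem=1, I/O yield, promote→Q0. Q0=[P3] Q1=[P1,P2] Q2=[]
t=36-37: P3@Q0 runs 1, rem=0, completes. Q0=[] Q1=[P1,P2] Q2=[]
t=37-41: P1@Q1 runs 4, rem=1, quantum used, demote→Q2. Q0=[] Q1=[P2] Q2=[P1]
t=41-45: P2@Q1 runs 4, rem=1, quantum used, demote→Q2. Q0=[] Q1=[] Q2=[P1,P2]
t=45-46: P1@Q2 runs 1, rem=0, completes. Q0=[] Q1=[] Q2=[P2]
t=46-47: P2@Q2 runs 1, rem=0, completes. Q0=[] Q1=[] Q2=[]

Answer: P5,P4,P3,P1,P2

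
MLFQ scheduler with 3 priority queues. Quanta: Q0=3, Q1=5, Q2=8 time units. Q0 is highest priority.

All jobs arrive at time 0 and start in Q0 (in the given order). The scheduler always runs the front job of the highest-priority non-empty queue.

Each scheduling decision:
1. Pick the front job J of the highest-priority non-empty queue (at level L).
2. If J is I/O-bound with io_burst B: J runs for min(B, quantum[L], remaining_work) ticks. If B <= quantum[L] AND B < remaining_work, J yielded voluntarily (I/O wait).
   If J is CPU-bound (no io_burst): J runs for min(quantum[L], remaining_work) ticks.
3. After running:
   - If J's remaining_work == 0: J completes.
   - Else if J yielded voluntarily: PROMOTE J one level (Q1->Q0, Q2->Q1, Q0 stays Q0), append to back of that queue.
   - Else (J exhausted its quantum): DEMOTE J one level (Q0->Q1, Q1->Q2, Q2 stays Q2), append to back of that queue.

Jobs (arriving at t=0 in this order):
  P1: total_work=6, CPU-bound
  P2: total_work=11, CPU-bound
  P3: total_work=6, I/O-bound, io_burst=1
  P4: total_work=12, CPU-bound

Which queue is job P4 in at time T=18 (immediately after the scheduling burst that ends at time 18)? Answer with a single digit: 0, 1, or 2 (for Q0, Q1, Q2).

t=0-3: P1@Q0 runs 3, rem=3, quantum used, demote→Q1. Q0=[P2,P3,P4] Q1=[P1] Q2=[]
t=3-6: P2@Q0 runs 3, rem=8, quantum used, demote→Q1. Q0=[P3,P4] Q1=[P1,P2] Q2=[]
t=6-7: P3@Q0 runs 1, rem=5, I/O yield, promote→Q0. Q0=[P4,P3] Q1=[P1,P2] Q2=[]
t=7-10: P4@Q0 runs 3, rem=9, quantum used, demote→Q1. Q0=[P3] Q1=[P1,P2,P4] Q2=[]
t=10-11: P3@Q0 runs 1, rem=4, I/O yield, promote→Q0. Q0=[P3] Q1=[P1,P2,P4] Q2=[]
t=11-12: P3@Q0 runs 1, rem=3, I/O yield, promote→Q0. Q0=[P3] Q1=[P1,P2,P4] Q2=[]
t=12-13: P3@Q0 runs 1, rem=2, I/O yield, promote→Q0. Q0=[P3] Q1=[P1,P2,P4] Q2=[]
t=13-14: P3@Q0 runs 1, rem=1, I/O yield, promote→Q0. Q0=[P3] Q1=[P1,P2,P4] Q2=[]
t=14-15: P3@Q0 runs 1, rem=0, completes. Q0=[] Q1=[P1,P2,P4] Q2=[]
t=15-18: P1@Q1 runs 3, rem=0, completes. Q0=[] Q1=[P2,P4] Q2=[]
t=18-23: P2@Q1 runs 5, rem=3, quantum used, demote→Q2. Q0=[] Q1=[P4] Q2=[P2]
t=23-28: P4@Q1 runs 5, rem=4, quantum used, demote→Q2. Q0=[] Q1=[] Q2=[P2,P4]
t=28-31: P2@Q2 runs 3, rem=0, completes. Q0=[] Q1=[] Q2=[P4]
t=31-35: P4@Q2 runs 4, rem=0, completes. Q0=[] Q1=[] Q2=[]

Answer: 1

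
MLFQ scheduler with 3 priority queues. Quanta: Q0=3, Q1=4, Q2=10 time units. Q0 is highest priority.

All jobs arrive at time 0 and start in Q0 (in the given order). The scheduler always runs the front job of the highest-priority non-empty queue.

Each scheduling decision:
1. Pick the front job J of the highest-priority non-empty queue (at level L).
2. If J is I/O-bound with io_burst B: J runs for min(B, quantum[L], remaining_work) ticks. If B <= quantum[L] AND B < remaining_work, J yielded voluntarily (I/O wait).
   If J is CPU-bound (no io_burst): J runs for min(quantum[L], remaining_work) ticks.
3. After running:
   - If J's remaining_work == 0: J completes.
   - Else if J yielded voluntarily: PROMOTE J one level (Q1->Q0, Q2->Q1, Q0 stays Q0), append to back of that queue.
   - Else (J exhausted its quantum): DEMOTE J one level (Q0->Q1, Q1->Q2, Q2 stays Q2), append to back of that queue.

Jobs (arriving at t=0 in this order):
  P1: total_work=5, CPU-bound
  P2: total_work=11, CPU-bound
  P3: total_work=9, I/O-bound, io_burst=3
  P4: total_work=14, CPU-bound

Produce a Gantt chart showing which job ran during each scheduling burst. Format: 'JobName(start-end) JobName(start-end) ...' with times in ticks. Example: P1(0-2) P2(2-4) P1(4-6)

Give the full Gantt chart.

t=0-3: P1@Q0 runs 3, rem=2, quantum used, demote→Q1. Q0=[P2,P3,P4] Q1=[P1] Q2=[]
t=3-6: P2@Q0 runs 3, rem=8, quantum used, demote→Q1. Q0=[P3,P4] Q1=[P1,P2] Q2=[]
t=6-9: P3@Q0 runs 3, rem=6, I/O yield, promote→Q0. Q0=[P4,P3] Q1=[P1,P2] Q2=[]
t=9-12: P4@Q0 runs 3, rem=11, quantum used, demote→Q1. Q0=[P3] Q1=[P1,P2,P4] Q2=[]
t=12-15: P3@Q0 runs 3, rem=3, I/O yield, promote→Q0. Q0=[P3] Q1=[P1,P2,P4] Q2=[]
t=15-18: P3@Q0 runs 3, rem=0, completes. Q0=[] Q1=[P1,P2,P4] Q2=[]
t=18-20: P1@Q1 runs 2, rem=0, completes. Q0=[] Q1=[P2,P4] Q2=[]
t=20-24: P2@Q1 runs 4, rem=4, quantum used, demote→Q2. Q0=[] Q1=[P4] Q2=[P2]
t=24-28: P4@Q1 runs 4, rem=7, quantum used, demote→Q2. Q0=[] Q1=[] Q2=[P2,P4]
t=28-32: P2@Q2 runs 4, rem=0, completes. Q0=[] Q1=[] Q2=[P4]
t=32-39: P4@Q2 runs 7, rem=0, completes. Q0=[] Q1=[] Q2=[]

Answer: P1(0-3) P2(3-6) P3(6-9) P4(9-12) P3(12-15) P3(15-18) P1(18-20) P2(20-24) P4(24-28) P2(28-32) P4(32-39)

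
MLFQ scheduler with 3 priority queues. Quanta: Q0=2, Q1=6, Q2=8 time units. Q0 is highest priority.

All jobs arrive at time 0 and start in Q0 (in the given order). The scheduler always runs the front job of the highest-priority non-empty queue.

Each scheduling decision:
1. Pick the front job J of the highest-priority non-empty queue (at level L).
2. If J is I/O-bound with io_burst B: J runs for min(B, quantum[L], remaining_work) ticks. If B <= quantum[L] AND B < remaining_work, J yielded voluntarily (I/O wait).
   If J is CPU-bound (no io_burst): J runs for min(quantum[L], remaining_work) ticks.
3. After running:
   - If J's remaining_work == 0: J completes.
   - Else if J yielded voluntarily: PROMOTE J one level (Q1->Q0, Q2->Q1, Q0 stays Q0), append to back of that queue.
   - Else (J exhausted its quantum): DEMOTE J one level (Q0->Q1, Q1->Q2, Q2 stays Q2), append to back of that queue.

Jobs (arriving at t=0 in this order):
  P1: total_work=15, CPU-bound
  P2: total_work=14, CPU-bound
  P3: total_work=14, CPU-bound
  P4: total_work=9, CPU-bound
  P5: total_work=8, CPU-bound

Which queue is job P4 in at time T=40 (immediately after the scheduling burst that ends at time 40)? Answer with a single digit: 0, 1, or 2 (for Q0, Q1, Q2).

t=0-2: P1@Q0 runs 2, rem=13, quantum used, demote→Q1. Q0=[P2,P3,P4,P5] Q1=[P1] Q2=[]
t=2-4: P2@Q0 runs 2, rem=12, quantum used, demote→Q1. Q0=[P3,P4,P5] Q1=[P1,P2] Q2=[]
t=4-6: P3@Q0 runs 2, rem=12, quantum used, demote→Q1. Q0=[P4,P5] Q1=[P1,P2,P3] Q2=[]
t=6-8: P4@Q0 runs 2, rem=7, quantum used, demote→Q1. Q0=[P5] Q1=[P1,P2,P3,P4] Q2=[]
t=8-10: P5@Q0 runs 2, rem=6, quantum used, demote→Q1. Q0=[] Q1=[P1,P2,P3,P4,P5] Q2=[]
t=10-16: P1@Q1 runs 6, rem=7, quantum used, demote→Q2. Q0=[] Q1=[P2,P3,P4,P5] Q2=[P1]
t=16-22: P2@Q1 runs 6, rem=6, quantum used, demote→Q2. Q0=[] Q1=[P3,P4,P5] Q2=[P1,P2]
t=22-28: P3@Q1 runs 6, rem=6, quantum used, demote→Q2. Q0=[] Q1=[P4,P5] Q2=[P1,P2,P3]
t=28-34: P4@Q1 runs 6, rem=1, quantum used, demote→Q2. Q0=[] Q1=[P5] Q2=[P1,P2,P3,P4]
t=34-40: P5@Q1 runs 6, rem=0, completes. Q0=[] Q1=[] Q2=[P1,P2,P3,P4]
t=40-47: P1@Q2 runs 7, rem=0, completes. Q0=[] Q1=[] Q2=[P2,P3,P4]
t=47-53: P2@Q2 runs 6, rem=0, completes. Q0=[] Q1=[] Q2=[P3,P4]
t=53-59: P3@Q2 runs 6, rem=0, completes. Q0=[] Q1=[] Q2=[P4]
t=59-60: P4@Q2 runs 1, rem=0, completes. Q0=[] Q1=[] Q2=[]

Answer: 2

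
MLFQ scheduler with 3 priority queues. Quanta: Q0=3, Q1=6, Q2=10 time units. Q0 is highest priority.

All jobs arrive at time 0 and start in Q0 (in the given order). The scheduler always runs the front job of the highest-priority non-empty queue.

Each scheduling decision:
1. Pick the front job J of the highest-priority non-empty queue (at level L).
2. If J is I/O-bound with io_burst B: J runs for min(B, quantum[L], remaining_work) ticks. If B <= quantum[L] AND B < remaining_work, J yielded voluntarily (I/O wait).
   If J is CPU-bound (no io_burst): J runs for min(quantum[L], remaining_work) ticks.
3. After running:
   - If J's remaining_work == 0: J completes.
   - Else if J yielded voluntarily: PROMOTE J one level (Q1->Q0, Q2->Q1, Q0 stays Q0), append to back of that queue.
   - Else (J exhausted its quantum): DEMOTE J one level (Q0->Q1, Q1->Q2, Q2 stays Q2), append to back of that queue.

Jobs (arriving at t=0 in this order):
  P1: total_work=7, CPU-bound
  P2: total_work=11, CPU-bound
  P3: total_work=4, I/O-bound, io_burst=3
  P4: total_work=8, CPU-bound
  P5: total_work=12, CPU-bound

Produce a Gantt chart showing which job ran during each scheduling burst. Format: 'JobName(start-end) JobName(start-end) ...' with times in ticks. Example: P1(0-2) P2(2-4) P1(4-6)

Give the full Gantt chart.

t=0-3: P1@Q0 runs 3, rem=4, quantum used, demote→Q1. Q0=[P2,P3,P4,P5] Q1=[P1] Q2=[]
t=3-6: P2@Q0 runs 3, rem=8, quantum used, demote→Q1. Q0=[P3,P4,P5] Q1=[P1,P2] Q2=[]
t=6-9: P3@Q0 runs 3, rem=1, I/O yield, promote→Q0. Q0=[P4,P5,P3] Q1=[P1,P2] Q2=[]
t=9-12: P4@Q0 runs 3, rem=5, quantum used, demote→Q1. Q0=[P5,P3] Q1=[P1,P2,P4] Q2=[]
t=12-15: P5@Q0 runs 3, rem=9, quantum used, demote→Q1. Q0=[P3] Q1=[P1,P2,P4,P5] Q2=[]
t=15-16: P3@Q0 runs 1, rem=0, completes. Q0=[] Q1=[P1,P2,P4,P5] Q2=[]
t=16-20: P1@Q1 runs 4, rem=0, completes. Q0=[] Q1=[P2,P4,P5] Q2=[]
t=20-26: P2@Q1 runs 6, rem=2, quantum used, demote→Q2. Q0=[] Q1=[P4,P5] Q2=[P2]
t=26-31: P4@Q1 runs 5, rem=0, completes. Q0=[] Q1=[P5] Q2=[P2]
t=31-37: P5@Q1 runs 6, rem=3, quantum used, demote→Q2. Q0=[] Q1=[] Q2=[P2,P5]
t=37-39: P2@Q2 runs 2, rem=0, completes. Q0=[] Q1=[] Q2=[P5]
t=39-42: P5@Q2 runs 3, rem=0, completes. Q0=[] Q1=[] Q2=[]

Answer: P1(0-3) P2(3-6) P3(6-9) P4(9-12) P5(12-15) P3(15-16) P1(16-20) P2(20-26) P4(26-31) P5(31-37) P2(37-39) P5(39-42)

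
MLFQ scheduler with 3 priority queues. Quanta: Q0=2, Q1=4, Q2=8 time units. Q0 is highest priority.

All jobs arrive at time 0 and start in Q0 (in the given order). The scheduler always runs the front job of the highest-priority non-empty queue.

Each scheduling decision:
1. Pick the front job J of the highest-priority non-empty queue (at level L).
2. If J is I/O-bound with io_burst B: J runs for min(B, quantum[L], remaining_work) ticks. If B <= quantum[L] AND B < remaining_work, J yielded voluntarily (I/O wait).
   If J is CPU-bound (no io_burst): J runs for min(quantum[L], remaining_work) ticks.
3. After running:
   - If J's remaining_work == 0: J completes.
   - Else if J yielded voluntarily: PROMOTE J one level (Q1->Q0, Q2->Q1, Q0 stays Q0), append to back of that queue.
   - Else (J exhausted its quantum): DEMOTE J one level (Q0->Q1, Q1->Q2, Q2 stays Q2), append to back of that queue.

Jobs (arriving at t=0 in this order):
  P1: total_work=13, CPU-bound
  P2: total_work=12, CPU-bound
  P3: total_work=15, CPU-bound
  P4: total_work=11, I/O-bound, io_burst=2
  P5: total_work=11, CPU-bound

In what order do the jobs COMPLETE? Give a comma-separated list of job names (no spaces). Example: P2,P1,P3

Answer: P4,P1,P2,P5,P3

Derivation:
t=0-2: P1@Q0 runs 2, rem=11, quantum used, demote→Q1. Q0=[P2,P3,P4,P5] Q1=[P1] Q2=[]
t=2-4: P2@Q0 runs 2, rem=10, quantum used, demote→Q1. Q0=[P3,P4,P5] Q1=[P1,P2] Q2=[]
t=4-6: P3@Q0 runs 2, rem=13, quantum used, demote→Q1. Q0=[P4,P5] Q1=[P1,P2,P3] Q2=[]
t=6-8: P4@Q0 runs 2, rem=9, I/O yield, promote→Q0. Q0=[P5,P4] Q1=[P1,P2,P3] Q2=[]
t=8-10: P5@Q0 runs 2, rem=9, quantum used, demote→Q1. Q0=[P4] Q1=[P1,P2,P3,P5] Q2=[]
t=10-12: P4@Q0 runs 2, rem=7, I/O yield, promote→Q0. Q0=[P4] Q1=[P1,P2,P3,P5] Q2=[]
t=12-14: P4@Q0 runs 2, rem=5, I/O yield, promote→Q0. Q0=[P4] Q1=[P1,P2,P3,P5] Q2=[]
t=14-16: P4@Q0 runs 2, rem=3, I/O yield, promote→Q0. Q0=[P4] Q1=[P1,P2,P3,P5] Q2=[]
t=16-18: P4@Q0 runs 2, rem=1, I/O yield, promote→Q0. Q0=[P4] Q1=[P1,P2,P3,P5] Q2=[]
t=18-19: P4@Q0 runs 1, rem=0, completes. Q0=[] Q1=[P1,P2,P3,P5] Q2=[]
t=19-23: P1@Q1 runs 4, rem=7, quantum used, demote→Q2. Q0=[] Q1=[P2,P3,P5] Q2=[P1]
t=23-27: P2@Q1 runs 4, rem=6, quantum used, demote→Q2. Q0=[] Q1=[P3,P5] Q2=[P1,P2]
t=27-31: P3@Q1 runs 4, rem=9, quantum used, demote→Q2. Q0=[] Q1=[P5] Q2=[P1,P2,P3]
t=31-35: P5@Q1 runs 4, rem=5, quantum used, demote→Q2. Q0=[] Q1=[] Q2=[P1,P2,P3,P5]
t=35-42: P1@Q2 runs 7, rem=0, completes. Q0=[] Q1=[] Q2=[P2,P3,P5]
t=42-48: P2@Q2 runs 6, rem=0, completes. Q0=[] Q1=[] Q2=[P3,P5]
t=48-56: P3@Q2 runs 8, rem=1, quantum used, demote→Q2. Q0=[] Q1=[] Q2=[P5,P3]
t=56-61: P5@Q2 runs 5, rem=0, completes. Q0=[] Q1=[] Q2=[P3]
t=61-62: P3@Q2 runs 1, rem=0, completes. Q0=[] Q1=[] Q2=[]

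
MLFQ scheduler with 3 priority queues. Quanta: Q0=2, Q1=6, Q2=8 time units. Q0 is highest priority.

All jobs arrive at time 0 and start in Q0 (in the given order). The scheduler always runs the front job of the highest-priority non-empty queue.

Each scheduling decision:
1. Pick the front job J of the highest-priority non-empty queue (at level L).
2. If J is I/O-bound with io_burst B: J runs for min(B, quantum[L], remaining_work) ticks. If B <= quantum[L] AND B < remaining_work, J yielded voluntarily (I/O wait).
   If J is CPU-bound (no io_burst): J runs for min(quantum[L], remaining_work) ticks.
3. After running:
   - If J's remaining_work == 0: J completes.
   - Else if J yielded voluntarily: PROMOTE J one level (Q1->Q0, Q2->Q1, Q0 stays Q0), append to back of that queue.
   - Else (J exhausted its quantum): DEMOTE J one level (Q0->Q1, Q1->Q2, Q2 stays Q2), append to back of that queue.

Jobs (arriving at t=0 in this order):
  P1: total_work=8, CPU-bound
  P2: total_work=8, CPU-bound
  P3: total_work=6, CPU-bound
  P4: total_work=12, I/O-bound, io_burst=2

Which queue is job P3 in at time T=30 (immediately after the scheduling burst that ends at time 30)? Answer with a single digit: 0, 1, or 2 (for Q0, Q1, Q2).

t=0-2: P1@Q0 runs 2, rem=6, quantum used, demote→Q1. Q0=[P2,P3,P4] Q1=[P1] Q2=[]
t=2-4: P2@Q0 runs 2, rem=6, quantum used, demote→Q1. Q0=[P3,P4] Q1=[P1,P2] Q2=[]
t=4-6: P3@Q0 runs 2, rem=4, quantum used, demote→Q1. Q0=[P4] Q1=[P1,P2,P3] Q2=[]
t=6-8: P4@Q0 runs 2, rem=10, I/O yield, promote→Q0. Q0=[P4] Q1=[P1,P2,P3] Q2=[]
t=8-10: P4@Q0 runs 2, rem=8, I/O yield, promote→Q0. Q0=[P4] Q1=[P1,P2,P3] Q2=[]
t=10-12: P4@Q0 runs 2, rem=6, I/O yield, promote→Q0. Q0=[P4] Q1=[P1,P2,P3] Q2=[]
t=12-14: P4@Q0 runs 2, rem=4, I/O yield, promote→Q0. Q0=[P4] Q1=[P1,P2,P3] Q2=[]
t=14-16: P4@Q0 runs 2, rem=2, I/O yield, promote→Q0. Q0=[P4] Q1=[P1,P2,P3] Q2=[]
t=16-18: P4@Q0 runs 2, rem=0, completes. Q0=[] Q1=[P1,P2,P3] Q2=[]
t=18-24: P1@Q1 runs 6, rem=0, completes. Q0=[] Q1=[P2,P3] Q2=[]
t=24-30: P2@Q1 runs 6, rem=0, completes. Q0=[] Q1=[P3] Q2=[]
t=30-34: P3@Q1 runs 4, rem=0, completes. Q0=[] Q1=[] Q2=[]

Answer: 1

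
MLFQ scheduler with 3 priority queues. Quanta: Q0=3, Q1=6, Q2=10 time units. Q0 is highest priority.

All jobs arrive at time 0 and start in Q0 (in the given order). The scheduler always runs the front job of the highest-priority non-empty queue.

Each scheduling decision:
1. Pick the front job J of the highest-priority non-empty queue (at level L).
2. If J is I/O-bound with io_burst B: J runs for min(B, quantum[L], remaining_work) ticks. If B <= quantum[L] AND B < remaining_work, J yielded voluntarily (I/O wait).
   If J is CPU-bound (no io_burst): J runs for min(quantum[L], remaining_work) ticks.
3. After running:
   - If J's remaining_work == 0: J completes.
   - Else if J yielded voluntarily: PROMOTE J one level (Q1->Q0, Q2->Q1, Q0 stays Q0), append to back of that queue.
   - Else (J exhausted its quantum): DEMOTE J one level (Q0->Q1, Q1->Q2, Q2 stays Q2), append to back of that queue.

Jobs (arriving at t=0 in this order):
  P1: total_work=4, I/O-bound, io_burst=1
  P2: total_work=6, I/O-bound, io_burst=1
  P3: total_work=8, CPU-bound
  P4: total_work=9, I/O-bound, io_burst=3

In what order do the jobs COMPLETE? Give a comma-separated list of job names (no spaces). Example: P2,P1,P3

t=0-1: P1@Q0 runs 1, rem=3, I/O yield, promote→Q0. Q0=[P2,P3,P4,P1] Q1=[] Q2=[]
t=1-2: P2@Q0 runs 1, rem=5, I/O yield, promote→Q0. Q0=[P3,P4,P1,P2] Q1=[] Q2=[]
t=2-5: P3@Q0 runs 3, rem=5, quantum used, demote→Q1. Q0=[P4,P1,P2] Q1=[P3] Q2=[]
t=5-8: P4@Q0 runs 3, rem=6, I/O yield, promote→Q0. Q0=[P1,P2,P4] Q1=[P3] Q2=[]
t=8-9: P1@Q0 runs 1, rem=2, I/O yield, promote→Q0. Q0=[P2,P4,P1] Q1=[P3] Q2=[]
t=9-10: P2@Q0 runs 1, rem=4, I/O yield, promote→Q0. Q0=[P4,P1,P2] Q1=[P3] Q2=[]
t=10-13: P4@Q0 runs 3, rem=3, I/O yield, promote→Q0. Q0=[P1,P2,P4] Q1=[P3] Q2=[]
t=13-14: P1@Q0 runs 1, rem=1, I/O yield, promote→Q0. Q0=[P2,P4,P1] Q1=[P3] Q2=[]
t=14-15: P2@Q0 runs 1, rem=3, I/O yield, promote→Q0. Q0=[P4,P1,P2] Q1=[P3] Q2=[]
t=15-18: P4@Q0 runs 3, rem=0, completes. Q0=[P1,P2] Q1=[P3] Q2=[]
t=18-19: P1@Q0 runs 1, rem=0, completes. Q0=[P2] Q1=[P3] Q2=[]
t=19-20: P2@Q0 runs 1, rem=2, I/O yield, promote→Q0. Q0=[P2] Q1=[P3] Q2=[]
t=20-21: P2@Q0 runs 1, rem=1, I/O yield, promote→Q0. Q0=[P2] Q1=[P3] Q2=[]
t=21-22: P2@Q0 runs 1, rem=0, completes. Q0=[] Q1=[P3] Q2=[]
t=22-27: P3@Q1 runs 5, rem=0, completes. Q0=[] Q1=[] Q2=[]

Answer: P4,P1,P2,P3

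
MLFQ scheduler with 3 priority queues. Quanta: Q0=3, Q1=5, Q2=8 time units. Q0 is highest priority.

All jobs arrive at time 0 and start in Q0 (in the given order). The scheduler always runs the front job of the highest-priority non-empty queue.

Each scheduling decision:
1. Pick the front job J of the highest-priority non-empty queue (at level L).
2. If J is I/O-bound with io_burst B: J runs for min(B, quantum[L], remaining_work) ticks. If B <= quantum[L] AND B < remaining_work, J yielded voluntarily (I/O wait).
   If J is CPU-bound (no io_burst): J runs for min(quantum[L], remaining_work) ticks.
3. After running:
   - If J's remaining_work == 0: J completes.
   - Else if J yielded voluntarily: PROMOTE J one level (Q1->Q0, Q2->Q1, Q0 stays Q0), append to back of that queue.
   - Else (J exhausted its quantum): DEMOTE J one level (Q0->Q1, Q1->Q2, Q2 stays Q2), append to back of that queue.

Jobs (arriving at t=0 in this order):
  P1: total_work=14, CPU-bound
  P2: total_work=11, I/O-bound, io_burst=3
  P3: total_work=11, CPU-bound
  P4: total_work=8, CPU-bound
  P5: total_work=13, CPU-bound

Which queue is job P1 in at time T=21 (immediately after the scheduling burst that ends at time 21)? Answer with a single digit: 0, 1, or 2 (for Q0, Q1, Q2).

Answer: 1

Derivation:
t=0-3: P1@Q0 runs 3, rem=11, quantum used, demote→Q1. Q0=[P2,P3,P4,P5] Q1=[P1] Q2=[]
t=3-6: P2@Q0 runs 3, rem=8, I/O yield, promote→Q0. Q0=[P3,P4,P5,P2] Q1=[P1] Q2=[]
t=6-9: P3@Q0 runs 3, rem=8, quantum used, demote→Q1. Q0=[P4,P5,P2] Q1=[P1,P3] Q2=[]
t=9-12: P4@Q0 runs 3, rem=5, quantum used, demote→Q1. Q0=[P5,P2] Q1=[P1,P3,P4] Q2=[]
t=12-15: P5@Q0 runs 3, rem=10, quantum used, demote→Q1. Q0=[P2] Q1=[P1,P3,P4,P5] Q2=[]
t=15-18: P2@Q0 runs 3, rem=5, I/O yield, promote→Q0. Q0=[P2] Q1=[P1,P3,P4,P5] Q2=[]
t=18-21: P2@Q0 runs 3, rem=2, I/O yield, promote→Q0. Q0=[P2] Q1=[P1,P3,P4,P5] Q2=[]
t=21-23: P2@Q0 runs 2, rem=0, completes. Q0=[] Q1=[P1,P3,P4,P5] Q2=[]
t=23-28: P1@Q1 runs 5, rem=6, quantum used, demote→Q2. Q0=[] Q1=[P3,P4,P5] Q2=[P1]
t=28-33: P3@Q1 runs 5, rem=3, quantum used, demote→Q2. Q0=[] Q1=[P4,P5] Q2=[P1,P3]
t=33-38: P4@Q1 runs 5, rem=0, completes. Q0=[] Q1=[P5] Q2=[P1,P3]
t=38-43: P5@Q1 runs 5, rem=5, quantum used, demote→Q2. Q0=[] Q1=[] Q2=[P1,P3,P5]
t=43-49: P1@Q2 runs 6, rem=0, completes. Q0=[] Q1=[] Q2=[P3,P5]
t=49-52: P3@Q2 runs 3, rem=0, completes. Q0=[] Q1=[] Q2=[P5]
t=52-57: P5@Q2 runs 5, rem=0, completes. Q0=[] Q1=[] Q2=[]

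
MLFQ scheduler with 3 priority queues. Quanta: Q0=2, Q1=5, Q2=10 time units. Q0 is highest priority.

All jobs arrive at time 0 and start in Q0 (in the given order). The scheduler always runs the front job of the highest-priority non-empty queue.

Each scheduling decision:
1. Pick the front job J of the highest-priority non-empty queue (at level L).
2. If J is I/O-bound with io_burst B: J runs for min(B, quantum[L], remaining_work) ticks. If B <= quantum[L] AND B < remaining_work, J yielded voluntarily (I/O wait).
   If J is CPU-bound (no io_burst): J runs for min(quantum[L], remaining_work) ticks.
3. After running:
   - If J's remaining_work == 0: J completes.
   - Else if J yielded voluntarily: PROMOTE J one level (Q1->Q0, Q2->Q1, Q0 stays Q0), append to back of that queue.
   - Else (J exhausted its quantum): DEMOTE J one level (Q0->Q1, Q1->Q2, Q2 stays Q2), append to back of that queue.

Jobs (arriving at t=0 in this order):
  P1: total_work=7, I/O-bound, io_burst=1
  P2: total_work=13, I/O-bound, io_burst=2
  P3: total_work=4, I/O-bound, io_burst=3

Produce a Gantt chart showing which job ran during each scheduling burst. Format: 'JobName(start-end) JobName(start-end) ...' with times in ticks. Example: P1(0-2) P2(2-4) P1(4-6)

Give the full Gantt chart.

t=0-1: P1@Q0 runs 1, rem=6, I/O yield, promote→Q0. Q0=[P2,P3,P1] Q1=[] Q2=[]
t=1-3: P2@Q0 runs 2, rem=11, I/O yield, promote→Q0. Q0=[P3,P1,P2] Q1=[] Q2=[]
t=3-5: P3@Q0 runs 2, rem=2, quantum used, demote→Q1. Q0=[P1,P2] Q1=[P3] Q2=[]
t=5-6: P1@Q0 runs 1, rem=5, I/O yield, promote→Q0. Q0=[P2,P1] Q1=[P3] Q2=[]
t=6-8: P2@Q0 runs 2, rem=9, I/O yield, promote→Q0. Q0=[P1,P2] Q1=[P3] Q2=[]
t=8-9: P1@Q0 runs 1, rem=4, I/O yield, promote→Q0. Q0=[P2,P1] Q1=[P3] Q2=[]
t=9-11: P2@Q0 runs 2, rem=7, I/O yield, promote→Q0. Q0=[P1,P2] Q1=[P3] Q2=[]
t=11-12: P1@Q0 runs 1, rem=3, I/O yield, promote→Q0. Q0=[P2,P1] Q1=[P3] Q2=[]
t=12-14: P2@Q0 runs 2, rem=5, I/O yield, promote→Q0. Q0=[P1,P2] Q1=[P3] Q2=[]
t=14-15: P1@Q0 runs 1, rem=2, I/O yield, promote→Q0. Q0=[P2,P1] Q1=[P3] Q2=[]
t=15-17: P2@Q0 runs 2, rem=3, I/O yield, promote→Q0. Q0=[P1,P2] Q1=[P3] Q2=[]
t=17-18: P1@Q0 runs 1, rem=1, I/O yield, promote→Q0. Q0=[P2,P1] Q1=[P3] Q2=[]
t=18-20: P2@Q0 runs 2, rem=1, I/O yield, promote→Q0. Q0=[P1,P2] Q1=[P3] Q2=[]
t=20-21: P1@Q0 runs 1, rem=0, completes. Q0=[P2] Q1=[P3] Q2=[]
t=21-22: P2@Q0 runs 1, rem=0, completes. Q0=[] Q1=[P3] Q2=[]
t=22-24: P3@Q1 runs 2, rem=0, completes. Q0=[] Q1=[] Q2=[]

Answer: P1(0-1) P2(1-3) P3(3-5) P1(5-6) P2(6-8) P1(8-9) P2(9-11) P1(11-12) P2(12-14) P1(14-15) P2(15-17) P1(17-18) P2(18-20) P1(20-21) P2(21-22) P3(22-24)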